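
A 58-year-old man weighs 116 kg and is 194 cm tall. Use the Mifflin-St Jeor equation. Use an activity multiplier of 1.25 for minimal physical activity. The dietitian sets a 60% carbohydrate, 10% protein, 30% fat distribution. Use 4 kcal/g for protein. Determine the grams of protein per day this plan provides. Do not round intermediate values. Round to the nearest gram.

65 g/day

Mifflin-St Jeor (male): BMR = 10(116) + 6.25(194) − 5(58) + 5 = 1160 + 1212.5 − 290 + 5 = 2087.5 kcal/day.
TEE = 2087.5 × 1.25 = 2609.375 kcal/day.
Protein energy = 10% × 2609.375 = 260.9375 kcal.
Protein = 260.9375 ÷ 4 kcal/g = 65.2344 g.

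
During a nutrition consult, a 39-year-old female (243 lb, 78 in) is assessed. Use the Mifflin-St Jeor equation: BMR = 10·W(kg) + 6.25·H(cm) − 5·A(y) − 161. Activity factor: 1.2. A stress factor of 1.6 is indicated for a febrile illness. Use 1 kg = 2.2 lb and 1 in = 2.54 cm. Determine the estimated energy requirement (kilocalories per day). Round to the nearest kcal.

Convert to metric: weight = 243 ÷ 2.2 = 110.4545 kg; height = 78 × 2.54 = 198.12 cm.
Mifflin-St Jeor (female): BMR = 10(110.4545) + 6.25(198.12) − 5(39) − 161 = 1104.5455 + 1238.25 − 195 − 161 = 1986.7955 kcal/day.
TEE = BMR × activity factor = 1986.7955 × 1.2 = 2384.1545 kcal/day.
Apply stress factor: 2384.1545 × 1.6 = 3814.6473 kcal/day.

3815 kilocalories per day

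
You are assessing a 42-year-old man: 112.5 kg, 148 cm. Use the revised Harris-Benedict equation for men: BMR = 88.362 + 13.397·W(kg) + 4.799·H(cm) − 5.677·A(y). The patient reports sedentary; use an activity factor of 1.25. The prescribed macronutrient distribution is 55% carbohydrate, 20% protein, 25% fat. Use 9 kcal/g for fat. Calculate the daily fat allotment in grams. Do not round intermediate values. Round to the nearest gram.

Harris-Benedict: BMR = 88.362 + 13.397(112.5) + 4.799(148) − 5.677(42) = 2067.3425 kcal/day.
TEE = 2067.3425 × 1.25 = 2584.1781 kcal/day.
Fat energy = 25% × 2584.1781 = 646.0445 kcal.
Fat = 646.0445 ÷ 9 kcal/g = 71.7827 g.

72 g/day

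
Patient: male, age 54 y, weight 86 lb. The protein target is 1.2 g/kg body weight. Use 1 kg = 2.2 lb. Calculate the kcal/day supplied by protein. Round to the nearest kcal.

188 kcal/day

Weight in kg = 86 ÷ 2.2 = 39.0909 kg.
Protein = 1.2 g/kg × 39.0909 kg = 46.9091 g/day.
Protein energy = 46.9091 g × 4 kcal/g = 187.6364 kcal/day.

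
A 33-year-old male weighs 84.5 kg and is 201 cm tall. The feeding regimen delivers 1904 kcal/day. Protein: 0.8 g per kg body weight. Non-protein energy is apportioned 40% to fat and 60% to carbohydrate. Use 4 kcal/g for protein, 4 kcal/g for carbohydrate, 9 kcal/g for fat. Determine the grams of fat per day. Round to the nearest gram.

Protein = 0.8 × 84.5 = 67.6 g → 67.6 × 4 = 270.4 kcal.
Non-protein calories = 1904 − 270.4 = 1633.6 kcal.
Fat: 40% × 1633.6 = 653.44 kcal; carbohydrate: 980.16 kcal.
Fat: 653.44 kcal ÷ 9 kcal/g = 72.6044 g.

73 g/day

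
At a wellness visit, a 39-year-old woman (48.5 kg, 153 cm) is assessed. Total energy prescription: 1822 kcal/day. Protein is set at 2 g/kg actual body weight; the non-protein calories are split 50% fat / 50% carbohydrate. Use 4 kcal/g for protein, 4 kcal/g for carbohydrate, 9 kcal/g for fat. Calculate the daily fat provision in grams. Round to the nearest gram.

Protein = 2 × 48.5 = 97 g → 97 × 4 = 388 kcal.
Non-protein calories = 1822 − 388 = 1434 kcal.
Fat: 50% × 1434 = 717 kcal; carbohydrate: 717 kcal.
Fat: 717 kcal ÷ 9 kcal/g = 79.6667 g.

80 g/day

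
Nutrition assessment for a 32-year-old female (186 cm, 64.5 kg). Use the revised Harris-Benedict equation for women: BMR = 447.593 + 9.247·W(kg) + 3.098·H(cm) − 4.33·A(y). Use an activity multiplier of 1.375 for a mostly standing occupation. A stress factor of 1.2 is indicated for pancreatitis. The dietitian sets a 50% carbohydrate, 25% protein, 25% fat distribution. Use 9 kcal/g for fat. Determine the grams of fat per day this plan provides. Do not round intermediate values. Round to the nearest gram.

Harris-Benedict: BMR = 447.593 + 9.247(64.5) + 3.098(186) − 4.33(32) = 1481.6925 kcal/day.
TEE = 1481.6925 × 1.375 = 2037.3272 kcal/day.
With stress factor 1.2: 2037.3272 × 1.2 = 2444.7926 kcal/day.
Fat energy = 25% × 2444.7926 = 611.1982 kcal.
Fat = 611.1982 ÷ 9 kcal/g = 67.9109 g.

68 g/day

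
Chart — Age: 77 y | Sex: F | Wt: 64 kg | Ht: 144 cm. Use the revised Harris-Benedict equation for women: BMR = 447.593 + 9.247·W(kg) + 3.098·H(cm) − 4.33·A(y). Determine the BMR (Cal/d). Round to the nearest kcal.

1152 Cal/d

Harris-Benedict: BMR = 447.593 + 9.247(64) + 3.098(144) − 4.33(77) = 1152.103 kcal/day.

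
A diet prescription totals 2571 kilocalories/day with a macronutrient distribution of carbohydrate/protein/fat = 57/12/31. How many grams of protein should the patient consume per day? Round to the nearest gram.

Protein energy = 12% × 2571 = 308.52 kcal.
At 4 kcal/g: 308.52 ÷ 4 = 77.13 g.

77 g/day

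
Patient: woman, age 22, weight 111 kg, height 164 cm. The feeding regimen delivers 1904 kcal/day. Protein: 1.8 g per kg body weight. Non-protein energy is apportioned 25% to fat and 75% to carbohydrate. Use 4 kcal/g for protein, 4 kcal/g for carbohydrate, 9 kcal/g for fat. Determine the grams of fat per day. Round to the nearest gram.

31 g/day

Protein = 1.8 × 111 = 199.8 g → 199.8 × 4 = 799.2 kcal.
Non-protein calories = 1904 − 799.2 = 1104.8 kcal.
Fat: 25% × 1104.8 = 276.2 kcal; carbohydrate: 828.6 kcal.
Fat: 276.2 kcal ÷ 9 kcal/g = 30.6889 g.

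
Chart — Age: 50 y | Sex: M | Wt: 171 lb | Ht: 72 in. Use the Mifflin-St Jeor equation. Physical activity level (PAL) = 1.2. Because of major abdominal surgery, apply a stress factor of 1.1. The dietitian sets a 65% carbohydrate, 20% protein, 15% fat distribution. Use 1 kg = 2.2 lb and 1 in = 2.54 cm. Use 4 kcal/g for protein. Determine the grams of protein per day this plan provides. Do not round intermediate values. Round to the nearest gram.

Convert to metric: weight = 171 ÷ 2.2 = 77.7273 kg; height = 72 × 2.54 = 182.88 cm.
Mifflin-St Jeor (male): BMR = 10(77.7273) + 6.25(182.88) − 5(50) + 5 = 777.2727 + 1143 − 250 + 5 = 1675.2727 kcal/day.
TEE = 1675.2727 × 1.2 = 2010.3273 kcal/day.
With stress factor 1.1: 2010.3273 × 1.1 = 2211.36 kcal/day.
Protein energy = 20% × 2211.36 = 442.272 kcal.
Protein = 442.272 ÷ 4 kcal/g = 110.568 g.

111 g/day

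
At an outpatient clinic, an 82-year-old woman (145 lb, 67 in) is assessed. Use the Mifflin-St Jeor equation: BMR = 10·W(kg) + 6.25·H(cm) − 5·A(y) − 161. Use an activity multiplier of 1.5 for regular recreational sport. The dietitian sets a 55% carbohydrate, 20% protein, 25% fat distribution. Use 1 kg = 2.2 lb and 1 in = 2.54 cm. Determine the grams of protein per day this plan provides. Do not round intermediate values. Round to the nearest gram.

86 g/day

Convert to metric: weight = 145 ÷ 2.2 = 65.9091 kg; height = 67 × 2.54 = 170.18 cm.
Mifflin-St Jeor (female): BMR = 10(65.9091) + 6.25(170.18) − 5(82) − 161 = 659.0909 + 1063.625 − 410 − 161 = 1151.7159 kcal/day.
TEE = 1151.7159 × 1.5 = 1727.5739 kcal/day.
Protein energy = 20% × 1727.5739 = 345.5148 kcal.
Protein = 345.5148 ÷ 4 kcal/g = 86.3787 g.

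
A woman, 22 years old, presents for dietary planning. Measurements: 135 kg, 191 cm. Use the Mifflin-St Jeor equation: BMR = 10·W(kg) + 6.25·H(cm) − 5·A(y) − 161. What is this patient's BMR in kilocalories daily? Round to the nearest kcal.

Mifflin-St Jeor (female): BMR = 10(135) + 6.25(191) − 5(22) − 161 = 1350 + 1193.75 − 110 − 161 = 2272.75 kcal/day.

2273 kilocalories daily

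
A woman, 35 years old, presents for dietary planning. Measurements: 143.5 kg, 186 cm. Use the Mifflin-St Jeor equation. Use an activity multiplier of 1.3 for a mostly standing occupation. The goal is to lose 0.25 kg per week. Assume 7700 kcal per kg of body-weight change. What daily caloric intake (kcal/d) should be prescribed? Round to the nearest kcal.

2665 kcal/d

Mifflin-St Jeor (female): BMR = 10(143.5) + 6.25(186) − 5(35) − 161 = 1435 + 1162.5 − 175 − 161 = 2261.5 kcal/day.
TEE = 2261.5 × 1.3 = 2939.95 kcal/day.
Required daily deficit = 0.25 × 7700 ÷ 7 = 275 kcal/day.
Target intake = 2939.95 − 275 = 2664.95 kcal/day.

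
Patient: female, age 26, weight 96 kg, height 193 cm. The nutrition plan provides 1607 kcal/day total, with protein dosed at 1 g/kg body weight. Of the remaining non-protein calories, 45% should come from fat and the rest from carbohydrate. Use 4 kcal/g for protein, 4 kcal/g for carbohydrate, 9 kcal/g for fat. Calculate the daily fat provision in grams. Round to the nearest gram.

Protein = 1 × 96 = 96 g → 96 × 4 = 384 kcal.
Non-protein calories = 1607 − 384 = 1223 kcal.
Fat: 45% × 1223 = 550.35 kcal; carbohydrate: 672.65 kcal.
Fat: 550.35 kcal ÷ 9 kcal/g = 61.15 g.

61 g/day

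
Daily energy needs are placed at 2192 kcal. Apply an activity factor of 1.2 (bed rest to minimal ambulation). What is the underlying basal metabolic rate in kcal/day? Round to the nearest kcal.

BMR = TEE ÷ activity factor = 2192 ÷ 1.2 = 1826.6667 kcal/day.

1827 kcal/day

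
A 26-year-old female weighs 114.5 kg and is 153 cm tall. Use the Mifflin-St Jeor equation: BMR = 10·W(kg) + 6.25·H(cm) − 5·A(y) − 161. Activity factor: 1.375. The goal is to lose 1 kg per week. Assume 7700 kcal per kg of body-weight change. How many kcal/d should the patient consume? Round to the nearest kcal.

Mifflin-St Jeor (female): BMR = 10(114.5) + 6.25(153) − 5(26) − 161 = 1145 + 956.25 − 130 − 161 = 1810.25 kcal/day.
TEE = 1810.25 × 1.375 = 2489.0938 kcal/day.
Required daily deficit = 1 × 7700 ÷ 7 = 1100 kcal/day.
Target intake = 2489.0938 − 1100 = 1389.0938 kcal/day.

1389 kcal/d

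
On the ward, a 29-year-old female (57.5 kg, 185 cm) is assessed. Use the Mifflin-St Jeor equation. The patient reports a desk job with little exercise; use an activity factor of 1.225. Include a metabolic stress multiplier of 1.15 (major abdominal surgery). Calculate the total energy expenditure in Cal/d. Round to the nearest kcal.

Mifflin-St Jeor (female): BMR = 10(57.5) + 6.25(185) − 5(29) − 161 = 575 + 1156.25 − 145 − 161 = 1425.25 kcal/day.
TEE = BMR × activity factor = 1425.25 × 1.225 = 1745.9313 kcal/day.
Apply stress factor: 1745.9313 × 1.15 = 2007.8209 kcal/day.

2008 Cal/d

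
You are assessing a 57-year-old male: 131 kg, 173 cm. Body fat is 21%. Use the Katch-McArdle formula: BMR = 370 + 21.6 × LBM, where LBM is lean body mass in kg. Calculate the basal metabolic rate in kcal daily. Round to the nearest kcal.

LBM = 131 × (1 − 0.21) = 103.49 kg. Katch-McArdle: BMR = 370 + 21.6 × 103.49 = 2605.384 kcal/day.

2605 kcal daily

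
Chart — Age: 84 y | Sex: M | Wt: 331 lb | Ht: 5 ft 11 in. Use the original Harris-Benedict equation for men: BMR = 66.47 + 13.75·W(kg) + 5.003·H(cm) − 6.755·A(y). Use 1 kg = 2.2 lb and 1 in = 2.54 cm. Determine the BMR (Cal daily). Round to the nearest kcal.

2470 Cal daily

Convert to metric: weight = 331 ÷ 2.2 = 150.4545 kg; height = (5×12 + 11) × 2.54 = 71 × 2.54 = 180.34 cm.
Harris-Benedict: BMR = 66.47 + 13.75(150.4545) + 5.003(180.34) − 6.755(84) = 2470.041 kcal/day.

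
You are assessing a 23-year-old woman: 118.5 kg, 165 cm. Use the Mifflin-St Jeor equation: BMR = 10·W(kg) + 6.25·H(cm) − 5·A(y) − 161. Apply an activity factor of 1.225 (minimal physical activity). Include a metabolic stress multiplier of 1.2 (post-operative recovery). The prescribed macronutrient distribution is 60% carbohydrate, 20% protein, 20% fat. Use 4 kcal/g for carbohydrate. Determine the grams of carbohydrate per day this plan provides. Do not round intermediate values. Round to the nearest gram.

428 g/day

Mifflin-St Jeor (female): BMR = 10(118.5) + 6.25(165) − 5(23) − 161 = 1185 + 1031.25 − 115 − 161 = 1940.25 kcal/day.
TEE = 1940.25 × 1.225 = 2376.8063 kcal/day.
With stress factor 1.2: 2376.8063 × 1.2 = 2852.1675 kcal/day.
Carbohydrate energy = 60% × 2852.1675 = 1711.3005 kcal.
Carbohydrate = 1711.3005 ÷ 4 kcal/g = 427.8251 g.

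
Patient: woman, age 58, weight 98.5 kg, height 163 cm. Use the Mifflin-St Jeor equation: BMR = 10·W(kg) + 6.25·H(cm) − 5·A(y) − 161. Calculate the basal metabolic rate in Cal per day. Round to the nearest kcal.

1553 Cal per day

Mifflin-St Jeor (female): BMR = 10(98.5) + 6.25(163) − 5(58) − 161 = 985 + 1018.75 − 290 − 161 = 1552.75 kcal/day.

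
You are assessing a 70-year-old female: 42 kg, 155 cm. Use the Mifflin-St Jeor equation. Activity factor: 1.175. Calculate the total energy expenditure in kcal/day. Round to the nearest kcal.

1031 kcal/day

Mifflin-St Jeor (female): BMR = 10(42) + 6.25(155) − 5(70) − 161 = 420 + 968.75 − 350 − 161 = 877.75 kcal/day.
TEE = BMR × activity factor = 877.75 × 1.175 = 1031.3563 kcal/day.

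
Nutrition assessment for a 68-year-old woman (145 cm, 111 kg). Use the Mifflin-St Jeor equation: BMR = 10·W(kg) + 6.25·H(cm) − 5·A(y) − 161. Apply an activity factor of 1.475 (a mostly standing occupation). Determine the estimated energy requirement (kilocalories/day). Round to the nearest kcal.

2235 kilocalories/day

Mifflin-St Jeor (female): BMR = 10(111) + 6.25(145) − 5(68) − 161 = 1110 + 906.25 − 340 − 161 = 1515.25 kcal/day.
TEE = BMR × activity factor = 1515.25 × 1.475 = 2234.9938 kcal/day.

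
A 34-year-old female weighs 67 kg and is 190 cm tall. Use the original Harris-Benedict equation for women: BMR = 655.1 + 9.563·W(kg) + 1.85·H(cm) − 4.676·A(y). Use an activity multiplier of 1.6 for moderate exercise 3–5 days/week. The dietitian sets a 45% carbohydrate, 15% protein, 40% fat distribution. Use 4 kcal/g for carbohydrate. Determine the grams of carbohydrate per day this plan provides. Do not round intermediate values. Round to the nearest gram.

Harris-Benedict: BMR = 655.1 + 9.563(67) + 1.85(190) − 4.676(34) = 1488.337 kcal/day.
TEE = 1488.337 × 1.6 = 2381.3392 kcal/day.
Carbohydrate energy = 45% × 2381.3392 = 1071.6026 kcal.
Carbohydrate = 1071.6026 ÷ 4 kcal/g = 267.9007 g.

268 g/day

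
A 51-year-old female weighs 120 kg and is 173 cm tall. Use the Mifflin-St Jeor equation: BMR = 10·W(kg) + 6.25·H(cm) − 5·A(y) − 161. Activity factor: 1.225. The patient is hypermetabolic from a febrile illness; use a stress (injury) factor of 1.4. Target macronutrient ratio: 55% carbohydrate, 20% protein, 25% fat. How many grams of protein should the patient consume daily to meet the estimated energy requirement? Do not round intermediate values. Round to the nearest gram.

Mifflin-St Jeor (female): BMR = 10(120) + 6.25(173) − 5(51) − 161 = 1200 + 1081.25 − 255 − 161 = 1865.25 kcal/day.
TEE = 1865.25 × 1.225 = 2284.9313 kcal/day.
With stress factor 1.4: 2284.9313 × 1.4 = 3198.9038 kcal/day.
Protein energy = 20% × 3198.9038 = 639.7808 kcal.
Protein = 639.7808 ÷ 4 kcal/g = 159.9452 g.

160 g/day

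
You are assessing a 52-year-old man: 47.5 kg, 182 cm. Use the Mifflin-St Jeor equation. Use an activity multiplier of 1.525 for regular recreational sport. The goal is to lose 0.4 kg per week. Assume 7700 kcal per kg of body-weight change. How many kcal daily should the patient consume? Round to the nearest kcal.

1630 kcal daily

Mifflin-St Jeor (male): BMR = 10(47.5) + 6.25(182) − 5(52) + 5 = 475 + 1137.5 − 260 + 5 = 1357.5 kcal/day.
TEE = 1357.5 × 1.525 = 2070.1875 kcal/day.
Required daily deficit = 0.4 × 7700 ÷ 7 = 440 kcal/day.
Target intake = 2070.1875 − 440 = 1630.1875 kcal/day.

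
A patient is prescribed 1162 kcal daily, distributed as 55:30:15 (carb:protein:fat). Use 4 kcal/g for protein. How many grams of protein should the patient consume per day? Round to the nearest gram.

87 g/day

Protein energy = 30% × 1162 = 348.6 kcal.
At 4 kcal/g: 348.6 ÷ 4 = 87.15 g.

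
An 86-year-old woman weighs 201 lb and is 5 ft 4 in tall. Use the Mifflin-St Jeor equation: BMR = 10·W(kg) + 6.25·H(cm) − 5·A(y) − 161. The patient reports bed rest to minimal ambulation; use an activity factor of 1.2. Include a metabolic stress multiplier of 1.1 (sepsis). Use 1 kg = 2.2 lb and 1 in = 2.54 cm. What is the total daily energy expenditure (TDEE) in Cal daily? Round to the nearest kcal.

Convert to metric: weight = 201 ÷ 2.2 = 91.3636 kg; height = (5×12 + 4) × 2.54 = 64 × 2.54 = 162.56 cm.
Mifflin-St Jeor (female): BMR = 10(91.3636) + 6.25(162.56) − 5(86) − 161 = 913.6364 + 1016 − 430 − 161 = 1338.6364 kcal/day.
TEE = BMR × activity factor = 1338.6364 × 1.2 = 1606.3636 kcal/day.
Apply stress factor: 1606.3636 × 1.1 = 1767 kcal/day.

1767 Cal daily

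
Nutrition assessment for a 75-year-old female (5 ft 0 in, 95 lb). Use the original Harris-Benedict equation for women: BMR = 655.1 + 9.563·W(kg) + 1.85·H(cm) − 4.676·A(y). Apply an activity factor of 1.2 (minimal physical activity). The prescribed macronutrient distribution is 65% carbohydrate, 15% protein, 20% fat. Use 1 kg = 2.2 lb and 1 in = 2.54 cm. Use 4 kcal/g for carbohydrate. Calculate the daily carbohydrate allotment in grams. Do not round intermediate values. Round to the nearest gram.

Convert to metric: weight = 95 ÷ 2.2 = 43.1818 kg; height = (5×12 + 0) × 2.54 = 60 × 2.54 = 152.4 cm.
Harris-Benedict: BMR = 655.1 + 9.563(43.1818) + 1.85(152.4) − 4.676(75) = 999.2877 kcal/day.
TEE = 999.2877 × 1.2 = 1199.1453 kcal/day.
Carbohydrate energy = 65% × 1199.1453 = 779.4444 kcal.
Carbohydrate = 779.4444 ÷ 4 kcal/g = 194.8611 g.

195 g/day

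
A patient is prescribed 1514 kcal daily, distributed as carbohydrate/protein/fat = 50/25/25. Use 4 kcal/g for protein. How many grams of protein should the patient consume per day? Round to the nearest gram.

95 g/day

Protein energy = 25% × 1514 = 378.5 kcal.
At 4 kcal/g: 378.5 ÷ 4 = 94.625 g.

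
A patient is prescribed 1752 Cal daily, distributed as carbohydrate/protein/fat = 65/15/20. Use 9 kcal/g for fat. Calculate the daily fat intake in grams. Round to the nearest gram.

Fat energy = 20% × 1752 = 350.4 kcal.
At 9 kcal/g: 350.4 ÷ 9 = 38.9333 g.

39 g/day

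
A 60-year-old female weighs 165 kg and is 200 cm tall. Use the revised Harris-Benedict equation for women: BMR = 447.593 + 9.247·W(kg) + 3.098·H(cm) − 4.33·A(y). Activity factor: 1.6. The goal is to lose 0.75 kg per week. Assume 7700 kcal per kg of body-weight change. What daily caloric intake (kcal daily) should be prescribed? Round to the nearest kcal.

Harris-Benedict: BMR = 447.593 + 9.247(165) + 3.098(200) − 4.33(60) = 2333.148 kcal/day.
TEE = 2333.148 × 1.6 = 3733.0368 kcal/day.
Required daily deficit = 0.75 × 7700 ÷ 7 = 825 kcal/day.
Target intake = 3733.0368 − 825 = 2908.0368 kcal/day.

2908 kcal daily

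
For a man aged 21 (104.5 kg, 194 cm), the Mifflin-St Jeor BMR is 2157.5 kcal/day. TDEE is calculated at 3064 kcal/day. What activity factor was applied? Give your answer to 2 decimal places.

Activity factor = TEE ÷ BMR = 3064 ÷ 2157.5 = 1.42.

1.42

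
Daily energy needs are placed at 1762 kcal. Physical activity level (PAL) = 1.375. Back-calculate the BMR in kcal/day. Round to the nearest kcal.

1281 kcal/day

BMR = TEE ÷ activity factor = 1762 ÷ 1.375 = 1281.4545 kcal/day.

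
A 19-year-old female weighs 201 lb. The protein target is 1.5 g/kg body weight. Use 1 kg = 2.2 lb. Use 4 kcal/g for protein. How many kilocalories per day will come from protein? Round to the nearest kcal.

548 kcal/day

Weight in kg = 201 ÷ 2.2 = 91.3636 kg.
Protein = 1.5 g/kg × 91.3636 kg = 137.0455 g/day.
Protein energy = 137.0455 g × 4 kcal/g = 548.1818 kcal/day.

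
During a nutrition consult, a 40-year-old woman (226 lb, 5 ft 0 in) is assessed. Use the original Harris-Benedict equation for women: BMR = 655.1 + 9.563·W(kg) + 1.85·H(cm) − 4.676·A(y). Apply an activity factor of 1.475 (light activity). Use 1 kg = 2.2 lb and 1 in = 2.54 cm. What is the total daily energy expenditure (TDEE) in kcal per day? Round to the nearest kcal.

Convert to metric: weight = 226 ÷ 2.2 = 102.7273 kg; height = (5×12 + 0) × 2.54 = 60 × 2.54 = 152.4 cm.
Harris-Benedict: BMR = 655.1 + 9.563(102.7273) + 1.85(152.4) − 4.676(40) = 1732.3809 kcal/day.
TEE = BMR × activity factor = 1732.3809 × 1.475 = 2555.2618 kcal/day.

2555 kcal per day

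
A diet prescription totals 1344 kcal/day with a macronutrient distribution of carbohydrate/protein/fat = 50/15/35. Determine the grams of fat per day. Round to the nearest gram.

52 g/day

Fat energy = 35% × 1344 = 470.4 kcal.
At 9 kcal/g: 470.4 ÷ 9 = 52.2667 g.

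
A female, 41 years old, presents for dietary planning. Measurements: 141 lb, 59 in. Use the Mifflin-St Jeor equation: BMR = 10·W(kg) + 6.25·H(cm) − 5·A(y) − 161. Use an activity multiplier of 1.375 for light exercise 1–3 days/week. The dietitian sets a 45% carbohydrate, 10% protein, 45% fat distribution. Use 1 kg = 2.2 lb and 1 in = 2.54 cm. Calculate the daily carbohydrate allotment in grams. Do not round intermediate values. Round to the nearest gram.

Convert to metric: weight = 141 ÷ 2.2 = 64.0909 kg; height = 59 × 2.54 = 149.86 cm.
Mifflin-St Jeor (female): BMR = 10(64.0909) + 6.25(149.86) − 5(41) − 161 = 640.9091 + 936.625 − 205 − 161 = 1211.5341 kcal/day.
TEE = 1211.5341 × 1.375 = 1665.8594 kcal/day.
Carbohydrate energy = 45% × 1665.8594 = 749.6367 kcal.
Carbohydrate = 749.6367 ÷ 4 kcal/g = 187.4092 g.

187 g/day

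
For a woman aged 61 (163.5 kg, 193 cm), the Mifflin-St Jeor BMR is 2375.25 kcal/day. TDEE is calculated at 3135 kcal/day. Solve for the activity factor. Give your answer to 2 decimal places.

1.32

Activity factor = TEE ÷ BMR = 3135 ÷ 2375.25 = 1.32.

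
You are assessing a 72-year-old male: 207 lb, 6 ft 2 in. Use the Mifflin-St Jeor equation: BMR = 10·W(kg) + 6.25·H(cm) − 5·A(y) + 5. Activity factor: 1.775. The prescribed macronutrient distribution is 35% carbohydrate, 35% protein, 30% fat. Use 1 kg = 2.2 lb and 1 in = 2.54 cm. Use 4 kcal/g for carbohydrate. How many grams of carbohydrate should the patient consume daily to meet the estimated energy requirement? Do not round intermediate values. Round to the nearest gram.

273 g/day

Convert to metric: weight = 207 ÷ 2.2 = 94.0909 kg; height = (6×12 + 2) × 2.54 = 74 × 2.54 = 187.96 cm.
Mifflin-St Jeor (male): BMR = 10(94.0909) + 6.25(187.96) − 5(72) + 5 = 940.9091 + 1174.75 − 360 + 5 = 1760.6591 kcal/day.
TEE = 1760.6591 × 1.775 = 3125.1699 kcal/day.
Carbohydrate energy = 35% × 3125.1699 = 1093.8095 kcal.
Carbohydrate = 1093.8095 ÷ 4 kcal/g = 273.4524 g.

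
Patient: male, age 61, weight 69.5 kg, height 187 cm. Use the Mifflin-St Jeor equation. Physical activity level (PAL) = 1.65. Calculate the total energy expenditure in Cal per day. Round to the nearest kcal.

Mifflin-St Jeor (male): BMR = 10(69.5) + 6.25(187) − 5(61) + 5 = 695 + 1168.75 − 305 + 5 = 1563.75 kcal/day.
TEE = BMR × activity factor = 1563.75 × 1.65 = 2580.1875 kcal/day.

2580 Cal per day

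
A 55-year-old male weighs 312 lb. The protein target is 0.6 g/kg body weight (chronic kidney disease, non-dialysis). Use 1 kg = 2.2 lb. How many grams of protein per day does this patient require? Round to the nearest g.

Weight in kg = 312 ÷ 2.2 = 141.8182 kg.
Protein = 0.6 g/kg × 141.8182 kg = 85.0909 g/day.

85 g/day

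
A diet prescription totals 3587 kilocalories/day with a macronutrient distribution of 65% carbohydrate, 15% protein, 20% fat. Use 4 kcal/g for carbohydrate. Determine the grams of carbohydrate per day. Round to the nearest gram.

583 g/day

Carbohydrate energy = 65% × 3587 = 2331.55 kcal.
At 4 kcal/g: 2331.55 ÷ 4 = 582.8875 g.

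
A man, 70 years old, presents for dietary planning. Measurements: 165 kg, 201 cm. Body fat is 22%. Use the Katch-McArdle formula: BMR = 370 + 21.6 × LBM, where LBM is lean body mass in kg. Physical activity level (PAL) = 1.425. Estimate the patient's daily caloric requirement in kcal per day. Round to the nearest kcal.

LBM = 165 × (1 − 0.22) = 128.7 kg. Katch-McArdle: BMR = 370 + 21.6 × 128.7 = 3149.92 kcal/day.
TEE = BMR × activity factor = 3149.92 × 1.425 = 4488.636 kcal/day.

4489 kcal per day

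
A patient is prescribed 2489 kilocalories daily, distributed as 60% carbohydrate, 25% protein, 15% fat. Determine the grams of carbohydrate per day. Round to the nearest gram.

373 g/day

Carbohydrate energy = 60% × 2489 = 1493.4 kcal.
At 4 kcal/g: 1493.4 ÷ 4 = 373.35 g.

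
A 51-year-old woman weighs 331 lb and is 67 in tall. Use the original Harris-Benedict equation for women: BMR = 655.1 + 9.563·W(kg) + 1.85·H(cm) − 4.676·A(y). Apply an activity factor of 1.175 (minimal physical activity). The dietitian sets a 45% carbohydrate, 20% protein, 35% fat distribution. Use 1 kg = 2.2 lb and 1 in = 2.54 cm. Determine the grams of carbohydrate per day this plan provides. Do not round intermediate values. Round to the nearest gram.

287 g/day

Convert to metric: weight = 331 ÷ 2.2 = 150.4545 kg; height = 67 × 2.54 = 170.18 cm.
Harris-Benedict: BMR = 655.1 + 9.563(150.4545) + 1.85(170.18) − 4.676(51) = 2170.2538 kcal/day.
TEE = 2170.2538 × 1.175 = 2550.0482 kcal/day.
Carbohydrate energy = 45% × 2550.0482 = 1147.5217 kcal.
Carbohydrate = 1147.5217 ÷ 4 kcal/g = 286.8804 g.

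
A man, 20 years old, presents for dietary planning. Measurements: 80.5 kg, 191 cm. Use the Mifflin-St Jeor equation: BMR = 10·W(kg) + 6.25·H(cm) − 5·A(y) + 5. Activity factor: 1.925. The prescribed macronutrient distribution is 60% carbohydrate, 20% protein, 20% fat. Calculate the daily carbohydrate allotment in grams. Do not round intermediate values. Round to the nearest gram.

Mifflin-St Jeor (male): BMR = 10(80.5) + 6.25(191) − 5(20) + 5 = 805 + 1193.75 − 100 + 5 = 1903.75 kcal/day.
TEE = 1903.75 × 1.925 = 3664.7188 kcal/day.
Carbohydrate energy = 60% × 3664.7188 = 2198.8313 kcal.
Carbohydrate = 2198.8313 ÷ 4 kcal/g = 549.7078 g.

550 g/day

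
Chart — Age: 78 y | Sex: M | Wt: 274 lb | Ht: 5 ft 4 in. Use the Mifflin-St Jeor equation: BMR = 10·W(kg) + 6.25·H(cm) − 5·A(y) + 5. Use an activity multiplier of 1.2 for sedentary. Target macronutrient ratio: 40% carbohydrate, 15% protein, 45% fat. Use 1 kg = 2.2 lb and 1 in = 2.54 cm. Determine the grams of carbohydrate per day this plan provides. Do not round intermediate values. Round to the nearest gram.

225 g/day

Convert to metric: weight = 274 ÷ 2.2 = 124.5455 kg; height = (5×12 + 4) × 2.54 = 64 × 2.54 = 162.56 cm.
Mifflin-St Jeor (male): BMR = 10(124.5455) + 6.25(162.56) − 5(78) + 5 = 1245.4545 + 1016 − 390 + 5 = 1876.4545 kcal/day.
TEE = 1876.4545 × 1.2 = 2251.7455 kcal/day.
Carbohydrate energy = 40% × 2251.7455 = 900.6982 kcal.
Carbohydrate = 900.6982 ÷ 4 kcal/g = 225.1745 g.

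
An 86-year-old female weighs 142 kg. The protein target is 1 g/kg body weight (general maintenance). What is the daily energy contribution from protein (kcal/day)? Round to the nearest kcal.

568 kcal/day

Protein = 1 g/kg × 142 kg = 142 g/day.
Protein energy = 142 g × 4 kcal/g = 568 kcal/day.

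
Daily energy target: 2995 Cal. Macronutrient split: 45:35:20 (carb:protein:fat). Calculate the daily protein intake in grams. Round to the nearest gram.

Protein energy = 35% × 2995 = 1048.25 kcal.
At 4 kcal/g: 1048.25 ÷ 4 = 262.0625 g.

262 g/day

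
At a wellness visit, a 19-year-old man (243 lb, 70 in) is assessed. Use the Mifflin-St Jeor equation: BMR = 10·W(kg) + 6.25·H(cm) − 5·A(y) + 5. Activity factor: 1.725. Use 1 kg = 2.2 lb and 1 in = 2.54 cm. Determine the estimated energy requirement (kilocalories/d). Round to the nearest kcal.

Convert to metric: weight = 243 ÷ 2.2 = 110.4545 kg; height = 70 × 2.54 = 177.8 cm.
Mifflin-St Jeor (male): BMR = 10(110.4545) + 6.25(177.8) − 5(19) + 5 = 1104.5455 + 1111.25 − 95 + 5 = 2125.7955 kcal/day.
TEE = BMR × activity factor = 2125.7955 × 1.725 = 3666.9972 kcal/day.

3667 kilocalories/d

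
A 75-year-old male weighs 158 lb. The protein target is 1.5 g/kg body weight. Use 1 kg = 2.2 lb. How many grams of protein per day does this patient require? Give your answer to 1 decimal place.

107.7 g/day

Weight in kg = 158 ÷ 2.2 = 71.8182 kg.
Protein = 1.5 g/kg × 71.8182 kg = 107.7273 g/day.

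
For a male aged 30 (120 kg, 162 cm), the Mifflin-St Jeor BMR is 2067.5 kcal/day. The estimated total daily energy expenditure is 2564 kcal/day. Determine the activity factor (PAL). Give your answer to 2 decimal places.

1.24

Activity factor = TEE ÷ BMR = 2564 ÷ 2067.5 = 1.24.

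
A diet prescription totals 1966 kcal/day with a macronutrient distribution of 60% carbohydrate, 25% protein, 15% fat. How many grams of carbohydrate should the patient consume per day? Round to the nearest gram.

295 g/day

Carbohydrate energy = 60% × 1966 = 1179.6 kcal.
At 4 kcal/g: 1179.6 ÷ 4 = 294.9 g.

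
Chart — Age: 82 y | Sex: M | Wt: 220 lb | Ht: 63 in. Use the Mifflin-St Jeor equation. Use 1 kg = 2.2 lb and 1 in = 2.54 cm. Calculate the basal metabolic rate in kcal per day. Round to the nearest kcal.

Convert to metric: weight = 220 ÷ 2.2 = 100 kg; height = 63 × 2.54 = 160.02 cm.
Mifflin-St Jeor (male): BMR = 10(100) + 6.25(160.02) − 5(82) + 5 = 1000 + 1000.125 − 410 + 5 = 1595.125 kcal/day.

1595 kcal per day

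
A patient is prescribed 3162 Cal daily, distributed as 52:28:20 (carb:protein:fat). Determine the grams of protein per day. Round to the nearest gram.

Protein energy = 28% × 3162 = 885.36 kcal.
At 4 kcal/g: 885.36 ÷ 4 = 221.34 g.

221 g/day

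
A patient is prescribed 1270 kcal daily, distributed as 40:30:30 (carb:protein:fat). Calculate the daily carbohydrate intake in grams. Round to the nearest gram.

Carbohydrate energy = 40% × 1270 = 508 kcal.
At 4 kcal/g: 508 ÷ 4 = 127 g.

127 g/day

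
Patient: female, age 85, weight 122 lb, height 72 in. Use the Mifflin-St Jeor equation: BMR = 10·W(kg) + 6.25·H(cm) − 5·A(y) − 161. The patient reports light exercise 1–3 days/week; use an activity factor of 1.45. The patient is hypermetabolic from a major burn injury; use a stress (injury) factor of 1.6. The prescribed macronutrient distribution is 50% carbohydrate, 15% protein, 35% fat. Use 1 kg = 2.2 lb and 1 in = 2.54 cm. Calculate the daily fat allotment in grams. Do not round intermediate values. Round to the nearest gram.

Convert to metric: weight = 122 ÷ 2.2 = 55.4545 kg; height = 72 × 2.54 = 182.88 cm.
Mifflin-St Jeor (female): BMR = 10(55.4545) + 6.25(182.88) − 5(85) − 161 = 554.5455 + 1143 − 425 − 161 = 1111.5455 kcal/day.
TEE = 1111.5455 × 1.45 = 1611.7409 kcal/day.
With stress factor 1.6: 1611.7409 × 1.6 = 2578.7855 kcal/day.
Fat energy = 35% × 2578.7855 = 902.5749 kcal.
Fat = 902.5749 ÷ 9 kcal/g = 100.2861 g.

100 g/day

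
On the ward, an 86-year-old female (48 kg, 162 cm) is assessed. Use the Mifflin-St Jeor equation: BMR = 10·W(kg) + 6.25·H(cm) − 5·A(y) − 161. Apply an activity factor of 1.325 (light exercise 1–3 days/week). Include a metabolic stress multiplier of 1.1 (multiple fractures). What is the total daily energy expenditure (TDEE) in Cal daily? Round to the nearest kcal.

Mifflin-St Jeor (female): BMR = 10(48) + 6.25(162) − 5(86) − 161 = 480 + 1012.5 − 430 − 161 = 901.5 kcal/day.
TEE = BMR × activity factor = 901.5 × 1.325 = 1194.4875 kcal/day.
Apply stress factor: 1194.4875 × 1.1 = 1313.9363 kcal/day.

1314 Cal daily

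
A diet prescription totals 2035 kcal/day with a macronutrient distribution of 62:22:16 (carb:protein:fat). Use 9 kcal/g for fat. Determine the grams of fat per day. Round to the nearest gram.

Fat energy = 16% × 2035 = 325.6 kcal.
At 9 kcal/g: 325.6 ÷ 9 = 36.1778 g.

36 g/day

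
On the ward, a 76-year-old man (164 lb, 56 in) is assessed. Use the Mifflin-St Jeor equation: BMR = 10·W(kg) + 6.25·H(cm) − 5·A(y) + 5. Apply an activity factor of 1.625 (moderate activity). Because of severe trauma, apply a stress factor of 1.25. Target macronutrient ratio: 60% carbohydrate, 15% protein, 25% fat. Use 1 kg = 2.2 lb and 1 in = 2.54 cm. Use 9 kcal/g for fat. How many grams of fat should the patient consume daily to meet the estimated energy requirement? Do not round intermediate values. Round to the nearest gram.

Convert to metric: weight = 164 ÷ 2.2 = 74.5455 kg; height = 56 × 2.54 = 142.24 cm.
Mifflin-St Jeor (male): BMR = 10(74.5455) + 6.25(142.24) − 5(76) + 5 = 745.4545 + 889 − 380 + 5 = 1259.4545 kcal/day.
TEE = 1259.4545 × 1.625 = 2046.6136 kcal/day.
With stress factor 1.25: 2046.6136 × 1.25 = 2558.267 kcal/day.
Fat energy = 25% × 2558.267 = 639.5668 kcal.
Fat = 639.5668 ÷ 9 kcal/g = 71.063 g.

71 g/day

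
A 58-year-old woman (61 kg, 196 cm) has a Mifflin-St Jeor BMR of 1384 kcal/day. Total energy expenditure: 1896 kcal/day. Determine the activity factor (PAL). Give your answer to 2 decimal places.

1.37

Activity factor = TEE ÷ BMR = 1896 ÷ 1384 = 1.37.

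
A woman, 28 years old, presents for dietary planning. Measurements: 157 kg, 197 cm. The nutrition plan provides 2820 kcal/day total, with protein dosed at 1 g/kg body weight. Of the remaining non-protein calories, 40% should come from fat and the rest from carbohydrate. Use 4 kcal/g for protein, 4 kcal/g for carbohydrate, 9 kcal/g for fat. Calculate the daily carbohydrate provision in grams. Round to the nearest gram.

329 g/day

Protein = 1 × 157 = 157 g → 157 × 4 = 628 kcal.
Non-protein calories = 2820 − 628 = 2192 kcal.
Fat: 40% × 2192 = 876.8 kcal; carbohydrate: 1315.2 kcal.
Carbohydrate: 1315.2 kcal ÷ 4 kcal/g = 328.8 g.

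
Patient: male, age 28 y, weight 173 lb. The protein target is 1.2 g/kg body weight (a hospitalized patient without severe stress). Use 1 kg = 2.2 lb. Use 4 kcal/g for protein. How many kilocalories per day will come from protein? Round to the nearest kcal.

Weight in kg = 173 ÷ 2.2 = 78.6364 kg.
Protein = 1.2 g/kg × 78.6364 kg = 94.3636 g/day.
Protein energy = 94.3636 g × 4 kcal/g = 377.4545 kcal/day.

377 kcal/day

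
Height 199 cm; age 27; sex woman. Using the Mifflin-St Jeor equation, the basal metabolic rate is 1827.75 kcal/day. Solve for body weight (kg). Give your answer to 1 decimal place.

1827.75 = 10·W + 6.25(199) − 5(27) − 161
10·W = 1827.75 − 947.75 = 880, so W = 88 kg.

88.0 kg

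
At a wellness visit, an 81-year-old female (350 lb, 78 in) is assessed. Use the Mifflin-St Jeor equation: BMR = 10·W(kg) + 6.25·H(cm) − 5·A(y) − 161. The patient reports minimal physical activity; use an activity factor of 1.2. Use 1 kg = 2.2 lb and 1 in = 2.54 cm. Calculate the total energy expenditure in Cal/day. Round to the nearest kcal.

Convert to metric: weight = 350 ÷ 2.2 = 159.0909 kg; height = 78 × 2.54 = 198.12 cm.
Mifflin-St Jeor (female): BMR = 10(159.0909) + 6.25(198.12) − 5(81) − 161 = 1590.9091 + 1238.25 − 405 − 161 = 2263.1591 kcal/day.
TEE = BMR × activity factor = 2263.1591 × 1.2 = 2715.7909 kcal/day.

2716 Cal/day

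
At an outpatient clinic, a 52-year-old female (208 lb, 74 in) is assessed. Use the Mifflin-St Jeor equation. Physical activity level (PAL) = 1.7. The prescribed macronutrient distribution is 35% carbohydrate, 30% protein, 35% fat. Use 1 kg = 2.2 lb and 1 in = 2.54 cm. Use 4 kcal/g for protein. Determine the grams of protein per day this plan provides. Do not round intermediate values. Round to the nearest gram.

217 g/day

Convert to metric: weight = 208 ÷ 2.2 = 94.5455 kg; height = 74 × 2.54 = 187.96 cm.
Mifflin-St Jeor (female): BMR = 10(94.5455) + 6.25(187.96) − 5(52) − 161 = 945.4545 + 1174.75 − 260 − 161 = 1699.2045 kcal/day.
TEE = 1699.2045 × 1.7 = 2888.6477 kcal/day.
Protein energy = 30% × 2888.6477 = 866.5943 kcal.
Protein = 866.5943 ÷ 4 kcal/g = 216.6486 g.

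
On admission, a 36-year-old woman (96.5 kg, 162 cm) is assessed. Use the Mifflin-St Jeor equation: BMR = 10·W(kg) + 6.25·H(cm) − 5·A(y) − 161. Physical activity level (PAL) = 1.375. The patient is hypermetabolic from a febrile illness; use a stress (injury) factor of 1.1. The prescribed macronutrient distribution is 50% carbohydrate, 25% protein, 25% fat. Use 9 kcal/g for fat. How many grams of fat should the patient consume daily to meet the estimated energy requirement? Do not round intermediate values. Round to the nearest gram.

69 g/day

Mifflin-St Jeor (female): BMR = 10(96.5) + 6.25(162) − 5(36) − 161 = 965 + 1012.5 − 180 − 161 = 1636.5 kcal/day.
TEE = 1636.5 × 1.375 = 2250.1875 kcal/day.
With stress factor 1.1: 2250.1875 × 1.1 = 2475.2063 kcal/day.
Fat energy = 25% × 2475.2063 = 618.8016 kcal.
Fat = 618.8016 ÷ 9 kcal/g = 68.7557 g.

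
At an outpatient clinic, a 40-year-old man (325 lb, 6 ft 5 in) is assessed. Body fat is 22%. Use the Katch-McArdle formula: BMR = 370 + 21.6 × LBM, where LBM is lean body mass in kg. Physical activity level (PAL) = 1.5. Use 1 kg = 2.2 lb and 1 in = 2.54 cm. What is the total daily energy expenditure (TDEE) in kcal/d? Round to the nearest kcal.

4288 kcal/d

Convert to metric: weight = 325 ÷ 2.2 = 147.7273 kg; height = (6×12 + 5) × 2.54 = 77 × 2.54 = 195.58 cm.
LBM = 147.7273 × (1 − 0.22) = 115.2273 kg. Katch-McArdle: BMR = 370 + 21.6 × 115.2273 = 2858.9091 kcal/day.
TEE = BMR × activity factor = 2858.9091 × 1.5 = 4288.3636 kcal/day.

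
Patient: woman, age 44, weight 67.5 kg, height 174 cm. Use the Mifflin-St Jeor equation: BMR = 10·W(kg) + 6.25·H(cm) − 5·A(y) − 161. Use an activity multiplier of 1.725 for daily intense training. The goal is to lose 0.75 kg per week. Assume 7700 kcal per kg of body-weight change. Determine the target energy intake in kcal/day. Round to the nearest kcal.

1558 kcal/day

Mifflin-St Jeor (female): BMR = 10(67.5) + 6.25(174) − 5(44) − 161 = 675 + 1087.5 − 220 − 161 = 1381.5 kcal/day.
TEE = 1381.5 × 1.725 = 2383.0875 kcal/day.
Required daily deficit = 0.75 × 7700 ÷ 7 = 825 kcal/day.
Target intake = 2383.0875 − 825 = 1558.0875 kcal/day.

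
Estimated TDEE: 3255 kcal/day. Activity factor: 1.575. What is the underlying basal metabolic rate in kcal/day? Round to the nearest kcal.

2067 kcal/day

BMR = TEE ÷ activity factor = 3255 ÷ 1.575 = 2066.6667 kcal/day.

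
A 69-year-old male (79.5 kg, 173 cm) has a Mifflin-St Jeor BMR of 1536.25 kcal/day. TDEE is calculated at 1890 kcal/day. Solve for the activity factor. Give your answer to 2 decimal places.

1.23

Activity factor = TEE ÷ BMR = 1890 ÷ 1536.25 = 1.23.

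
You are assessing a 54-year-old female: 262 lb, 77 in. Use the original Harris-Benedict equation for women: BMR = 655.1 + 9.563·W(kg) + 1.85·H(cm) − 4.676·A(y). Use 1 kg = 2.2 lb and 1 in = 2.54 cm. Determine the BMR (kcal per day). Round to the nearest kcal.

1903 kcal per day

Convert to metric: weight = 262 ÷ 2.2 = 119.0909 kg; height = 77 × 2.54 = 195.58 cm.
Harris-Benedict: BMR = 655.1 + 9.563(119.0909) + 1.85(195.58) − 4.676(54) = 1903.2854 kcal/day.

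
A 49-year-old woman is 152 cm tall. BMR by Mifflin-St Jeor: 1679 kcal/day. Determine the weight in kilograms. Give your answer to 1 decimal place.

1679 = 10·W + 6.25(152) − 5(49) − 161
10·W = 1679 − 544 = 1135, so W = 113.5 kg.

113.5 kg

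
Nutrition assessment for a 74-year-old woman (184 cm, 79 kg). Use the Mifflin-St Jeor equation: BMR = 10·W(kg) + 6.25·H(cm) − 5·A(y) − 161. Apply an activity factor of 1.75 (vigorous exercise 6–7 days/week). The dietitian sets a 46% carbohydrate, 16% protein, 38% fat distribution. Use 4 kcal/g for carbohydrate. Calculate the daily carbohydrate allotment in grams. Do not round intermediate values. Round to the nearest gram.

284 g/day

Mifflin-St Jeor (female): BMR = 10(79) + 6.25(184) − 5(74) − 161 = 790 + 1150 − 370 − 161 = 1409 kcal/day.
TEE = 1409 × 1.75 = 2465.75 kcal/day.
Carbohydrate energy = 46% × 2465.75 = 1134.245 kcal.
Carbohydrate = 1134.245 ÷ 4 kcal/g = 283.5613 g.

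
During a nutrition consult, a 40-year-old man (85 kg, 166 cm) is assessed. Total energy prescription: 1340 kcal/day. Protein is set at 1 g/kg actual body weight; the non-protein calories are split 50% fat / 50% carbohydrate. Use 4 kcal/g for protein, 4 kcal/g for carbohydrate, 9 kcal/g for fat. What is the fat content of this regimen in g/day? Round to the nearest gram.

Protein = 1 × 85 = 85 g → 85 × 4 = 340 kcal.
Non-protein calories = 1340 − 340 = 1000 kcal.
Fat: 50% × 1000 = 500 kcal; carbohydrate: 500 kcal.
Fat: 500 kcal ÷ 9 kcal/g = 55.5556 g.

56 g/day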